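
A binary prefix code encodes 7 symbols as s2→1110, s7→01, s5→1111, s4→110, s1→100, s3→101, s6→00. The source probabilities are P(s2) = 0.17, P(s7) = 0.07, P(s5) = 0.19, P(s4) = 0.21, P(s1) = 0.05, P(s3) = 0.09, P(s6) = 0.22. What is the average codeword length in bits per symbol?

L̄ = Σ pᵢ·ℓᵢ = 0.17·4 + 0.07·2 + 0.19·4 + 0.21·3 + 0.05·3 + 0.09·3 + 0.22·2 = 3.07 bits/symbol.

3.07 bits/symbol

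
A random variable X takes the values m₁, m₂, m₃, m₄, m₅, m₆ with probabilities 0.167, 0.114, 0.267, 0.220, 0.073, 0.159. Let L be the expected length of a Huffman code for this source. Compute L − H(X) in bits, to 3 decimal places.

0.038 bits

Entropy H = −Σ p log₂ p ≈ 2.4750 bits.
Huffman merges: 73/1000+57/500→187/1000; 159/1000+167/1000→163/500; 187/1000+11/50→407/1000; 267/1000+163/500→593/1000; 407/1000+593/1000→1. L = 2513/1000 ≈ 2.5130.
L − H = 2.5130 − 2.4750 = 0.038 bits.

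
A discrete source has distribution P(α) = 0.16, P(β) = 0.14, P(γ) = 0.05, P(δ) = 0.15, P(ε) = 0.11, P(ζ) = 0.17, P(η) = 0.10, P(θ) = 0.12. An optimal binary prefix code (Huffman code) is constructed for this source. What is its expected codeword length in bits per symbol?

Repeatedly combine the two least-probable nodes; the expected code length is the sum of the merged weights.
merge 1/20 + 1/10 → 3/20
merge 11/100 + 3/25 → 23/100
merge 7/50 + 3/20 → 29/100
merge 3/20 + 4/25 → 31/100
merge 17/100 + 23/100 → 2/5
merge 29/100 + 31/100 → 3/5
merge 2/5 + 3/5 → 1
L = 3/20 + 23/100 + 29/100 + 31/100 + 2/5 + 3/5 + 1 = 149/50 = 2.98 bits/symbol.

2.98 bits/symbol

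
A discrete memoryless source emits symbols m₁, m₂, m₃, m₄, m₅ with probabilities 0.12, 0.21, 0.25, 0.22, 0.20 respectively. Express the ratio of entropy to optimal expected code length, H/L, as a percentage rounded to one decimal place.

Entropy H = −Σ p log₂ p ≈ 2.2848 bits.
Huffman merges: 3/25+1/5→8/25; 21/100+11/50→43/100; 1/4+8/25→57/100; 43/100+57/100→1. L = 58/25 ≈ 2.3200.
Efficiency = H/L = 2.2848/2.3200 = 98.5%.

98.5%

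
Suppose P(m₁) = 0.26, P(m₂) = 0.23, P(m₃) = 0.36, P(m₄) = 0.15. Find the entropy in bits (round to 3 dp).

1.934 bits

H = −Σ pᵢ log₂ pᵢ.
−0.26·log₂(0.26) = 0.5053
−0.23·log₂(0.23) = 0.4877
−0.36·log₂(0.36) = 0.5306
−0.15·log₂(0.15) = 0.4105
Sum ≈ 1.9341 → 1.934 bits.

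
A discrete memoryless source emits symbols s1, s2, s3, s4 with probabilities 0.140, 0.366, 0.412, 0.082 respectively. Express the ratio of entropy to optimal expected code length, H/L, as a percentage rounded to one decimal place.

Entropy H = −Σ p log₂ p ≈ 1.7508 bits.
Huffman merges: 41/500+7/50→111/500; 111/500+183/500→147/250; 103/250+147/250→1. L = 181/100 ≈ 1.8100.
Efficiency = H/L = 1.7508/1.8100 = 96.7%.

96.7%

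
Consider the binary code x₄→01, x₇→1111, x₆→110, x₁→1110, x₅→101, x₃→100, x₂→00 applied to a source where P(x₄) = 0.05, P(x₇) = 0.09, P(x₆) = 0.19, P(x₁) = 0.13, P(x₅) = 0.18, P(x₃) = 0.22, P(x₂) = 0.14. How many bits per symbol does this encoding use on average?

3.03 bits/symbol

L̄ = Σ pᵢ·ℓᵢ = 0.05·2 + 0.09·4 + 0.19·3 + 0.13·4 + 0.18·3 + 0.22·3 + 0.14·2 = 3.03 bits/symbol.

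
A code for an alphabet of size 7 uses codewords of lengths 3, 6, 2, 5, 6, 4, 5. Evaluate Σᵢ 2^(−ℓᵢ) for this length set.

0.53125

With common denominator 2^6 = 64: Σ 2^(−ℓᵢ) = 8/64 + 1/64 + 16/64 + 2/64 + 1/64 + 4/64 + 2/64 = 34/64 = 0.53125.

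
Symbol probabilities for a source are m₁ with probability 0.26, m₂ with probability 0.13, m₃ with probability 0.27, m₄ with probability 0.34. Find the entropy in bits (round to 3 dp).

1.927 bits

H = −Σ pᵢ log₂ pᵢ.
−0.26·log₂(0.26) = 0.5053
−0.13·log₂(0.13) = 0.3826
−0.27·log₂(0.27) = 0.5100
−0.34·log₂(0.34) = 0.5292
Sum ≈ 1.9271 → 1.927 bits.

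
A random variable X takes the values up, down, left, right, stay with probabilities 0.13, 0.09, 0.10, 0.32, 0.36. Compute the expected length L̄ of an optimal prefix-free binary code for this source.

2.15 bits/symbol

Repeatedly combine the two least-probable nodes; the expected code length is the sum of the merged weights.
merge 9/100 + 1/10 → 19/100
merge 13/100 + 19/100 → 8/25
merge 8/25 + 8/25 → 16/25
merge 9/25 + 16/25 → 1
L = 19/100 + 8/25 + 16/25 + 1 = 43/20 = 2.15 bits/symbol.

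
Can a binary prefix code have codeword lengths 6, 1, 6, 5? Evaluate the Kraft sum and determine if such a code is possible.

0.5625; yes

With common denominator 2^6 = 64: Σ 2^(−ℓᵢ) = 1/64 + 32/64 + 1/64 + 2/64 = 36/64 = 0.5625.
Kraft's inequality requires Σ ≤ 1; here Σ = 0.5625 ≤ 1, so such a prefix code exists.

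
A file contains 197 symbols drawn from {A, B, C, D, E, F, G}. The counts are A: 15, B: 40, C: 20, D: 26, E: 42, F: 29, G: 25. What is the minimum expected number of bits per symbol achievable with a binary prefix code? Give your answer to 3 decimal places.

Probabilities are the counts divided by 197.
Repeatedly combine the two least-probable nodes; the expected code length is the sum of the merged weights.
merge 15/197 + 20/197 → 35/197
merge 25/197 + 26/197 → 51/197
merge 29/197 + 35/197 → 64/197
merge 40/197 + 42/197 → 82/197
merge 51/197 + 64/197 → 115/197
merge 82/197 + 115/197 → 1
L = 35/197 + 51/197 + 64/197 + 82/197 + 115/197 + 1 = 544/197 ≈ 2.761 bits/symbol.

2.761 bits/symbol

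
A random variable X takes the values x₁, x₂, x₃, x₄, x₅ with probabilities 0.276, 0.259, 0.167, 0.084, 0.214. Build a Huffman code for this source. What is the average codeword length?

2.251 bits/symbol

Repeatedly combine the two least-probable nodes; the expected code length is the sum of the merged weights.
merge 21/250 + 167/1000 → 251/1000
merge 107/500 + 251/1000 → 93/200
merge 259/1000 + 69/250 → 107/200
merge 93/200 + 107/200 → 1
L = 251/1000 + 93/200 + 107/200 + 1 = 2251/1000 = 2.251 bits/symbol.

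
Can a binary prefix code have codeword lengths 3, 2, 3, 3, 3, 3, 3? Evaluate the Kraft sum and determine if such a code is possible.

1; yes

With common denominator 2^3 = 8: Σ 2^(−ℓᵢ) = 1/8 + 2/8 + 1/8 + 1/8 + 1/8 + 1/8 + 1/8 = 8/8 = 1.
Kraft's inequality requires Σ ≤ 1; here Σ = 1 ≤ 1, so such a prefix code exists.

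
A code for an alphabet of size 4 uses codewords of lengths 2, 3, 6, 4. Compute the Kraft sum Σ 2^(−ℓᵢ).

0.453125

With common denominator 2^6 = 64: Σ 2^(−ℓᵢ) = 16/64 + 8/64 + 1/64 + 4/64 = 29/64 = 0.453125.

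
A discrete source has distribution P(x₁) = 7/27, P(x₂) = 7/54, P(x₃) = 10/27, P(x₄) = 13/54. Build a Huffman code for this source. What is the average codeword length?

Repeatedly combine the two least-probable nodes; the expected code length is the sum of the merged weights.
merge 7/54 + 13/54 → 10/27
merge 7/27 + 10/27 → 17/27
merge 10/27 + 17/27 → 1
L = 10/27 + 17/27 + 1 = 2 bits/symbol.

2 bits/symbol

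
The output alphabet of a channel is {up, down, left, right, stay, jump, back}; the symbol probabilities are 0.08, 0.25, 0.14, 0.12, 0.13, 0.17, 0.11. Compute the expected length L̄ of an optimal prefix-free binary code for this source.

2.75 bits/symbol

Repeatedly combine the two least-probable nodes; the expected code length is the sum of the merged weights.
merge 2/25 + 11/100 → 19/100
merge 3/25 + 13/100 → 1/4
merge 7/50 + 17/100 → 31/100
merge 19/100 + 1/4 → 11/25
merge 1/4 + 31/100 → 14/25
merge 11/25 + 14/25 → 1
L = 19/100 + 1/4 + 31/100 + 11/25 + 14/25 + 1 = 11/4 = 2.75 bits/symbol.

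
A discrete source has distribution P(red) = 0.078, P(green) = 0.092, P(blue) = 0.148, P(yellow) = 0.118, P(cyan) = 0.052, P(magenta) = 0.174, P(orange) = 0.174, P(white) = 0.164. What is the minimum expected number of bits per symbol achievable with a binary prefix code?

2.956 bits/symbol

Repeatedly combine the two least-probable nodes; the expected code length is the sum of the merged weights.
merge 13/250 + 39/500 → 13/100
merge 23/250 + 59/500 → 21/100
merge 13/100 + 37/250 → 139/500
merge 41/250 + 87/500 → 169/500
merge 87/500 + 21/100 → 48/125
merge 139/500 + 169/500 → 77/125
merge 48/125 + 77/125 → 1
L = 13/100 + 21/100 + 139/500 + 169/500 + 48/125 + 77/125 + 1 = 739/250 = 2.956 bits/symbol.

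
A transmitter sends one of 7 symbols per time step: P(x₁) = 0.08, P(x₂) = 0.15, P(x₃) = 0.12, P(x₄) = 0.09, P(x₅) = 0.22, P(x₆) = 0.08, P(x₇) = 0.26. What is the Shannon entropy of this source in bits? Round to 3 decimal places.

2.659 bits

H = −Σ pᵢ log₂ pᵢ.
−0.08·log₂(0.08) = 0.2915
−0.15·log₂(0.15) = 0.4105
−0.12·log₂(0.12) = 0.3671
−0.09·log₂(0.09) = 0.3127
−0.22·log₂(0.22) = 0.4806
−0.08·log₂(0.08) = 0.2915
−0.26·log₂(0.26) = 0.5053
Sum ≈ 2.6591 → 2.659 bits.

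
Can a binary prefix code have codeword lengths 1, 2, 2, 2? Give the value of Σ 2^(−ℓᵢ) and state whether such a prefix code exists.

1.25; no

With common denominator 2^2 = 4: Σ 2^(−ℓᵢ) = 2/4 + 1/4 + 1/4 + 1/4 = 5/4 = 1.25.
Kraft's inequality requires Σ ≤ 1; here Σ = 1.25 > 1, so no such prefix code exists.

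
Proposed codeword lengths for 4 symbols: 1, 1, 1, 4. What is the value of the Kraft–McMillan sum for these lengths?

With common denominator 2^4 = 16: Σ 2^(−ℓᵢ) = 8/16 + 8/16 + 8/16 + 1/16 = 25/16 = 1.5625.

1.5625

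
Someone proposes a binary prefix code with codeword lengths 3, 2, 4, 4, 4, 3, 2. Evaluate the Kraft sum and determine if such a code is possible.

0.9375; yes

With common denominator 2^4 = 16: Σ 2^(−ℓᵢ) = 2/16 + 4/16 + 1/16 + 1/16 + 1/16 + 2/16 + 4/16 = 15/16 = 0.9375.
Kraft's inequality requires Σ ≤ 1; here Σ = 0.9375 ≤ 1, so such a prefix code exists.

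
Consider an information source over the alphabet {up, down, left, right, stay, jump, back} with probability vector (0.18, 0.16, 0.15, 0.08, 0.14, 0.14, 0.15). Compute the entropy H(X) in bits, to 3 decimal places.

2.775 bits

H = −Σ pᵢ log₂ pᵢ.
−0.18·log₂(0.18) = 0.4453
−0.16·log₂(0.16) = 0.4230
−0.15·log₂(0.15) = 0.4105
−0.08·log₂(0.08) = 0.2915
−0.14·log₂(0.14) = 0.3971
−0.14·log₂(0.14) = 0.3971
−0.15·log₂(0.15) = 0.4105
Sum ≈ 2.7751 → 2.775 bits.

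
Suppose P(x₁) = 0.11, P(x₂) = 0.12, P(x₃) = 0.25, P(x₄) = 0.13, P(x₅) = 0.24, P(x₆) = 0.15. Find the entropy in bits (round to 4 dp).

2.5047 bits

H = −Σ pᵢ log₂ pᵢ.
−0.11·log₂(0.11) = 0.3503
−0.12·log₂(0.12) = 0.3671
−0.25·log₂(0.25) = 0.5000
−0.13·log₂(0.13) = 0.3826
−0.24·log₂(0.24) = 0.4941
−0.15·log₂(0.15) = 0.4105
Sum ≈ 2.5047 → 2.5047 bits.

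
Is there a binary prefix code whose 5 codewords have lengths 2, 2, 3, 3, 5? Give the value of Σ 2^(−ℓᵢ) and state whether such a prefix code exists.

0.78125; yes

With common denominator 2^5 = 32: Σ 2^(−ℓᵢ) = 8/32 + 8/32 + 4/32 + 4/32 + 1/32 = 25/32 = 0.78125.
Kraft's inequality requires Σ ≤ 1; here Σ = 0.78125 ≤ 1, so such a prefix code exists.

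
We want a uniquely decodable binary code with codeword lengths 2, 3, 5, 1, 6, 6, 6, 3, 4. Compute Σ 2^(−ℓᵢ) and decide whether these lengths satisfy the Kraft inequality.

With common denominator 2^6 = 64: Σ 2^(−ℓᵢ) = 16/64 + 8/64 + 2/64 + 32/64 + 1/64 + 1/64 + 1/64 + 8/64 + 4/64 = 73/64 = 1.140625.
Kraft's inequality requires Σ ≤ 1; here Σ = 1.140625 > 1, so no such prefix code exists.

1.140625; no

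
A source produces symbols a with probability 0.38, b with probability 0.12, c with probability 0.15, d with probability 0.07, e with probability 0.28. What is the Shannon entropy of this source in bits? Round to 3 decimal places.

2.091 bits

H = −Σ pᵢ log₂ pᵢ.
−0.38·log₂(0.38) = 0.5305
−0.12·log₂(0.12) = 0.3671
−0.15·log₂(0.15) = 0.4105
−0.07·log₂(0.07) = 0.2686
−0.28·log₂(0.28) = 0.5142
Sum ≈ 2.0908 → 2.091 bits.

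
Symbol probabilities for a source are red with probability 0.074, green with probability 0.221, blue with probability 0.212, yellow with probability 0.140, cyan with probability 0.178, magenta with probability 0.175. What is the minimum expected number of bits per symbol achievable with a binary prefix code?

Repeatedly combine the two least-probable nodes; the expected code length is the sum of the merged weights.
merge 37/500 + 7/50 → 107/500
merge 7/40 + 89/500 → 353/1000
merge 53/250 + 107/500 → 213/500
merge 221/1000 + 353/1000 → 287/500
merge 213/500 + 287/500 → 1
L = 107/500 + 353/1000 + 213/500 + 287/500 + 1 = 2567/1000 = 2.567 bits/symbol.

2.567 bits/symbol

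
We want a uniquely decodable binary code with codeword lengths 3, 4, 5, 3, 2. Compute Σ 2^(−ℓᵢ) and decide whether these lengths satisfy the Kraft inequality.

0.59375; yes

With common denominator 2^5 = 32: Σ 2^(−ℓᵢ) = 4/32 + 2/32 + 1/32 + 4/32 + 8/32 = 19/32 = 0.59375.
Kraft's inequality requires Σ ≤ 1; here Σ = 0.59375 ≤ 1, so such a prefix code exists.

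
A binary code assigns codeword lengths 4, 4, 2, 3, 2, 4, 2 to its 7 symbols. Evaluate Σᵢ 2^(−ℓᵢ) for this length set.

With common denominator 2^4 = 16: Σ 2^(−ℓᵢ) = 1/16 + 1/16 + 4/16 + 2/16 + 4/16 + 1/16 + 4/16 = 17/16 = 1.0625.

1.0625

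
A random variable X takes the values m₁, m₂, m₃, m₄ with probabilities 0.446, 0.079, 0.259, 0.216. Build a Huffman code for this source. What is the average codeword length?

1.849 bits/symbol

Repeatedly combine the two least-probable nodes; the expected code length is the sum of the merged weights.
merge 79/1000 + 27/125 → 59/200
merge 259/1000 + 59/200 → 277/500
merge 223/500 + 277/500 → 1
L = 59/200 + 277/500 + 1 = 1849/1000 = 1.849 bits/symbol.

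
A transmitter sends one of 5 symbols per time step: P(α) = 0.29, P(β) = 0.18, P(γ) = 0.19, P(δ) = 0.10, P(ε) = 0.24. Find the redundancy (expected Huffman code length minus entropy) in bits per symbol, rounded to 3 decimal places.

0.035 bits

Entropy H = −Σ p log₂ p ≈ 2.2448 bits.
Huffman merges: 1/10+9/50→7/25; 19/100+6/25→43/100; 7/25+29/100→57/100; 43/100+57/100→1. L = 57/25 ≈ 2.2800.
L − H = 2.2800 − 2.2448 = 0.035 bits.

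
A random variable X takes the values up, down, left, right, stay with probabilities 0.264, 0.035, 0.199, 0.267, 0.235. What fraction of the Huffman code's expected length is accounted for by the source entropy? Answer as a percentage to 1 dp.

Entropy H = −Σ p log₂ p ≈ 2.1397 bits.
Huffman merges: 7/200+199/1000→117/500; 117/500+47/200→469/1000; 33/125+267/1000→531/1000; 469/1000+531/1000→1. L = 1117/500 ≈ 2.2340.
Efficiency = H/L = 2.1397/2.2340 = 95.8%.

95.8%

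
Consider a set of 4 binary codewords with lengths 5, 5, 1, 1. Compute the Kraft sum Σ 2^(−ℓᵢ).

1.0625

With common denominator 2^5 = 32: Σ 2^(−ℓᵢ) = 1/32 + 1/32 + 16/32 + 16/32 = 34/32 = 1.0625.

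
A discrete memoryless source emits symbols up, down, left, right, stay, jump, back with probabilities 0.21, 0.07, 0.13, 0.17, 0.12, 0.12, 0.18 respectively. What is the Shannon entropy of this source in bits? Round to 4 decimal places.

2.7381 bits

H = −Σ pᵢ log₂ pᵢ.
−0.21·log₂(0.21) = 0.4728
−0.07·log₂(0.07) = 0.2686
−0.13·log₂(0.13) = 0.3826
−0.17·log₂(0.17) = 0.4346
−0.12·log₂(0.12) = 0.3671
−0.12·log₂(0.12) = 0.3671
−0.18·log₂(0.18) = 0.4453
Sum ≈ 2.7381 → 2.7381 bits.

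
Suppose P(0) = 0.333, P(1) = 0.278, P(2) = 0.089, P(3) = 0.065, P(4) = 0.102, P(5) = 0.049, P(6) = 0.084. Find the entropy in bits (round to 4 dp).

2.4579 bits

H = −Σ pᵢ log₂ pᵢ.
−0.333·log₂(0.333) = 0.5283
−0.278·log₂(0.278) = 0.5134
−0.089·log₂(0.089) = 0.3106
−0.065·log₂(0.065) = 0.2563
−0.102·log₂(0.102) = 0.3359
−0.049·log₂(0.049) = 0.2132
−0.084·log₂(0.084) = 0.3002
Sum ≈ 2.4579 → 2.4579 bits.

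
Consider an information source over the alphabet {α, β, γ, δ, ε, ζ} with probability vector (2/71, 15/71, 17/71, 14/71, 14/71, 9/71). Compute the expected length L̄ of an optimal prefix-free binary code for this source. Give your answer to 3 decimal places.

2.507 bits/symbol

Repeatedly combine the two least-probable nodes; the expected code length is the sum of the merged weights.
merge 2/71 + 9/71 → 11/71
merge 11/71 + 14/71 → 25/71
merge 14/71 + 15/71 → 29/71
merge 17/71 + 25/71 → 42/71
merge 29/71 + 42/71 → 1
L = 11/71 + 25/71 + 29/71 + 42/71 + 1 = 178/71 ≈ 2.507 bits/symbol.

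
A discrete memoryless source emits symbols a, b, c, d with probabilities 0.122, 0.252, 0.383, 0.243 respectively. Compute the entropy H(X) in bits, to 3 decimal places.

H = −Σ pᵢ log₂ pᵢ.
−0.122·log₂(0.122) = 0.3703
−0.252·log₂(0.252) = 0.5011
−0.383·log₂(0.383) = 0.5303
−0.243·log₂(0.243) = 0.4960
Sum ≈ 1.8976 → 1.898 bits.

1.898 bits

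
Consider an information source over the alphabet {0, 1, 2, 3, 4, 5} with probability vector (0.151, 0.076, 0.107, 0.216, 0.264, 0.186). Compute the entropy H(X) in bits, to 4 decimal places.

H = −Σ pᵢ log₂ pᵢ.
−0.151·log₂(0.151) = 0.4118
−0.076·log₂(0.076) = 0.2826
−0.107·log₂(0.107) = 0.3450
−0.216·log₂(0.216) = 0.4776
−0.264·log₂(0.264) = 0.5072
−0.186·log₂(0.186) = 0.4514
Sum ≈ 2.4755 → 2.4755 bits.

2.4755 bits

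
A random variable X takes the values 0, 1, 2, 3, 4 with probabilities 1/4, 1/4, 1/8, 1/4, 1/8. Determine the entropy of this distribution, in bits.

Each probability is a power of 1/2, so log₂(1/p) is an integer.
H = Σ p·log₂(1/p) = 1/4·2 + 1/4·2 + 1/8·3 + 1/4·2 + 1/8·3 = 2.25 bits.

2.25 bits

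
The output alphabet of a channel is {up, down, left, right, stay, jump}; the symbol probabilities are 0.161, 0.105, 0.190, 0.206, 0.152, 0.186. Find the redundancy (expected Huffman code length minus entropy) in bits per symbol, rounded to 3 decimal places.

0.049 bits

Entropy H = −Σ p log₂ p ≈ 2.5549 bits.
Huffman merges: 21/200+19/125→257/1000; 161/1000+93/500→347/1000; 19/100+103/500→99/250; 257/1000+347/1000→151/250; 99/250+151/250→1. L = 651/250 ≈ 2.6040.
L − H = 2.6040 − 2.5549 = 0.049 bits.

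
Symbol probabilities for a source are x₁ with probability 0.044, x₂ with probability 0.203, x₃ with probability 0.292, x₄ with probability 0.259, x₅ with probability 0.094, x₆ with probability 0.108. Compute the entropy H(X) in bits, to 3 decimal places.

2.356 bits

H = −Σ pᵢ log₂ pᵢ.
−0.044·log₂(0.044) = 0.1983
−0.203·log₂(0.203) = 0.4670
−0.292·log₂(0.292) = 0.5186
−0.259·log₂(0.259) = 0.5048
−0.094·log₂(0.094) = 0.3207
−0.108·log₂(0.108) = 0.3468
Sum ≈ 2.3561 → 2.356 bits.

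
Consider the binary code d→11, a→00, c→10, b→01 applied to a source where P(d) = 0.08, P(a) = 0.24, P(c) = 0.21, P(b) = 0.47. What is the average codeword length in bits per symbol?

2 bits/symbol

L̄ = Σ pᵢ·ℓᵢ = 0.08·2 + 0.24·2 + 0.21·2 + 0.47·2 = 2 bits/symbol.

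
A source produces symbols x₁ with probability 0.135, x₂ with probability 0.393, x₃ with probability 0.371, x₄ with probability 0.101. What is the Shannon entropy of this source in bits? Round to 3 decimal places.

1.784 bits

H = −Σ pᵢ log₂ pᵢ.
−0.135·log₂(0.135) = 0.3900
−0.393·log₂(0.393) = 0.5295
−0.371·log₂(0.371) = 0.5307
−0.101·log₂(0.101) = 0.3341
Sum ≈ 1.7843 → 1.784 bits.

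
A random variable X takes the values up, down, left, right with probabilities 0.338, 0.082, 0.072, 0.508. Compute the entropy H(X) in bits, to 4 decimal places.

1.5945 bits

H = −Σ pᵢ log₂ pᵢ.
−0.338·log₂(0.338) = 0.5289
−0.082·log₂(0.082) = 0.2959
−0.072·log₂(0.072) = 0.2733
−0.508·log₂(0.508) = 0.4964
Sum ≈ 1.5945 → 1.5945 bits.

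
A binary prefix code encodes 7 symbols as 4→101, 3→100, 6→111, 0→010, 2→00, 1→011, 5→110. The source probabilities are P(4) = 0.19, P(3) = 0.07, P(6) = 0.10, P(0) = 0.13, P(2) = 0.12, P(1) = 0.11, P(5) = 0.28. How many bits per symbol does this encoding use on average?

L̄ = Σ pᵢ·ℓᵢ = 0.19·3 + 0.07·3 + 0.10·3 + 0.13·3 + 0.12·2 + 0.11·3 + 0.28·3 = 2.88 bits/symbol.

2.88 bits/symbol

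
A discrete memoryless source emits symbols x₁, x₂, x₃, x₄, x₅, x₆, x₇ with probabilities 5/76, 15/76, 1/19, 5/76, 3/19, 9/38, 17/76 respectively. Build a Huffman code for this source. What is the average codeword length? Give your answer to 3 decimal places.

Repeatedly combine the two least-probable nodes; the expected code length is the sum of the merged weights.
merge 1/19 + 5/76 → 9/76
merge 5/76 + 9/76 → 7/38
merge 3/19 + 7/38 → 13/38
merge 15/76 + 17/76 → 8/19
merge 9/38 + 13/38 → 11/19
merge 8/19 + 11/19 → 1
L = 9/76 + 7/38 + 13/38 + 8/19 + 11/19 + 1 = 201/76 ≈ 2.645 bits/symbol.

2.645 bits/symbol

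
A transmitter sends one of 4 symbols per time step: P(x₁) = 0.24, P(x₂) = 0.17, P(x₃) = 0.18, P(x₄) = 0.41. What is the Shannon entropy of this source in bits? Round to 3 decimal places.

H = −Σ pᵢ log₂ pᵢ.
−0.24·log₂(0.24) = 0.4941
−0.17·log₂(0.17) = 0.4346
−0.18·log₂(0.18) = 0.4453
−0.41·log₂(0.41) = 0.5274
Sum ≈ 1.9014 → 1.901 bits.

1.901 bits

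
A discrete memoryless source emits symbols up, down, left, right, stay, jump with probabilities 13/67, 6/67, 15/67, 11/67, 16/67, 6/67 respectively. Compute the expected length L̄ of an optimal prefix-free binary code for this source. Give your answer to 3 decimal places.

2.522 bits/symbol

Repeatedly combine the two least-probable nodes; the expected code length is the sum of the merged weights.
merge 6/67 + 6/67 → 12/67
merge 11/67 + 12/67 → 23/67
merge 13/67 + 15/67 → 28/67
merge 16/67 + 23/67 → 39/67
merge 28/67 + 39/67 → 1
L = 12/67 + 23/67 + 28/67 + 39/67 + 1 = 169/67 ≈ 2.522 bits/symbol.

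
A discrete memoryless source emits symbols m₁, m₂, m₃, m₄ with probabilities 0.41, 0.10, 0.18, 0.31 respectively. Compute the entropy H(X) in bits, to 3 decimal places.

H = −Σ pᵢ log₂ pᵢ.
−0.41·log₂(0.41) = 0.5274
−0.10·log₂(0.10) = 0.3322
−0.18·log₂(0.18) = 0.4453
−0.31·log₂(0.31) = 0.5238
Sum ≈ 1.8287 → 1.829 bits.

1.829 bits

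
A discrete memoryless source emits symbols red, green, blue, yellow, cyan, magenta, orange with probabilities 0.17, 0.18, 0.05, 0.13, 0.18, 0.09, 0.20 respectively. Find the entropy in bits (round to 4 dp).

H = −Σ pᵢ log₂ pᵢ.
−0.17·log₂(0.17) = 0.4346
−0.18·log₂(0.18) = 0.4453
−0.05·log₂(0.05) = 0.2161
−0.13·log₂(0.13) = 0.3826
−0.18·log₂(0.18) = 0.4453
−0.09·log₂(0.09) = 0.3127
−0.20·log₂(0.20) = 0.4644
Sum ≈ 2.7010 → 2.7010 bits.

2.7010 bits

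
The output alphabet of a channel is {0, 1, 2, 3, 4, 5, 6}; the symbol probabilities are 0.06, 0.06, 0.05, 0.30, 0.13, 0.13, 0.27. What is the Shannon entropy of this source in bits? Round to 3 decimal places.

2.500 bits

H = −Σ pᵢ log₂ pᵢ.
−0.06·log₂(0.06) = 0.2435
−0.06·log₂(0.06) = 0.2435
−0.05·log₂(0.05) = 0.2161
−0.30·log₂(0.30) = 0.5211
−0.13·log₂(0.13) = 0.3826
−0.13·log₂(0.13) = 0.3826
−0.27·log₂(0.27) = 0.5100
Sum ≈ 2.4996 → 2.500 bits.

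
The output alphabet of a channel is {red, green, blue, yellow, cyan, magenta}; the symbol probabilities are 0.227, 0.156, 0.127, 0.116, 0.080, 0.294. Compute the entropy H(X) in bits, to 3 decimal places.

2.453 bits

H = −Σ pᵢ log₂ pᵢ.
−0.227·log₂(0.227) = 0.4856
−0.156·log₂(0.156) = 0.4181
−0.127·log₂(0.127) = 0.3781
−0.116·log₂(0.116) = 0.3605
−0.080·log₂(0.080) = 0.2915
−0.294·log₂(0.294) = 0.5192
Sum ≈ 2.4531 → 2.453 bits.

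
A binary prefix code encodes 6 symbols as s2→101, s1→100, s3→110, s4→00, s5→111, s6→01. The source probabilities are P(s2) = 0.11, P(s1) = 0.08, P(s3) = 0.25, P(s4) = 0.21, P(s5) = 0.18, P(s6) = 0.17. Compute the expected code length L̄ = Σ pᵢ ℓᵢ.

2.62 bits/symbol

L̄ = Σ pᵢ·ℓᵢ = 0.11·3 + 0.08·3 + 0.25·3 + 0.21·2 + 0.18·3 + 0.17·2 = 2.62 bits/symbol.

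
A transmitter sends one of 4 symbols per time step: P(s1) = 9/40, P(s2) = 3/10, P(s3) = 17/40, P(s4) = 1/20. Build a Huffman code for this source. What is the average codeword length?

Repeatedly combine the two least-probable nodes; the expected code length is the sum of the merged weights.
merge 1/20 + 9/40 → 11/40
merge 11/40 + 3/10 → 23/40
merge 17/40 + 23/40 → 1
L = 11/40 + 23/40 + 1 = 37/20 = 1.85 bits/symbol.

1.85 bits/symbol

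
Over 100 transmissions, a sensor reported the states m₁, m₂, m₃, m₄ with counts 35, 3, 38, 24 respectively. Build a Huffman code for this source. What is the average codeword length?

1.89 bits/symbol

Probabilities are the counts divided by 100.
Repeatedly combine the two least-probable nodes; the expected code length is the sum of the merged weights.
merge 3/100 + 6/25 → 27/100
merge 27/100 + 7/20 → 31/50
merge 19/50 + 31/50 → 1
L = 27/100 + 31/50 + 1 = 189/100 = 1.89 bits/symbol.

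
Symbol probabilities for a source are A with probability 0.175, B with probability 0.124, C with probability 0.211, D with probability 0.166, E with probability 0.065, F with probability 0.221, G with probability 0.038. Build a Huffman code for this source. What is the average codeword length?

Repeatedly combine the two least-probable nodes; the expected code length is the sum of the merged weights.
merge 19/500 + 13/200 → 103/1000
merge 103/1000 + 31/250 → 227/1000
merge 83/500 + 7/40 → 341/1000
merge 211/1000 + 221/1000 → 54/125
merge 227/1000 + 341/1000 → 71/125
merge 54/125 + 71/125 → 1
L = 103/1000 + 227/1000 + 341/1000 + 54/125 + 71/125 + 1 = 2671/1000 = 2.671 bits/symbol.

2.671 bits/symbol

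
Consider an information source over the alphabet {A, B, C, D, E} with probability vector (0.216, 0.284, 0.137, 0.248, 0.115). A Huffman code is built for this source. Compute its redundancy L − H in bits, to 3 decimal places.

Entropy H = −Σ p log₂ p ≈ 2.2439 bits.
Huffman merges: 23/200+137/1000→63/250; 27/125+31/125→58/125; 63/250+71/250→67/125; 58/125+67/125→1. L = 563/250 ≈ 2.2520.
L − H = 2.2520 − 2.2439 = 0.008 bits.

0.008 bits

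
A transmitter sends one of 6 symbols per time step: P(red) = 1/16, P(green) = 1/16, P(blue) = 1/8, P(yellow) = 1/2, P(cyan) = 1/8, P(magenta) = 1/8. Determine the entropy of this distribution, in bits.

Each probability is a power of 1/2, so log₂(1/p) is an integer.
H = Σ p·log₂(1/p) = 1/16·4 + 1/16·4 + 1/8·3 + 1/2·1 + 1/8·3 + 1/8·3 = 2.125 bits.

2.125 bits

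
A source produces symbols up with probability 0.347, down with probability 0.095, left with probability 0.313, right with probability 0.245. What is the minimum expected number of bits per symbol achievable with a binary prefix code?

1.993 bits/symbol

Repeatedly combine the two least-probable nodes; the expected code length is the sum of the merged weights.
merge 19/200 + 49/200 → 17/50
merge 313/1000 + 17/50 → 653/1000
merge 347/1000 + 653/1000 → 1
L = 17/50 + 653/1000 + 1 = 1993/1000 = 1.993 bits/symbol.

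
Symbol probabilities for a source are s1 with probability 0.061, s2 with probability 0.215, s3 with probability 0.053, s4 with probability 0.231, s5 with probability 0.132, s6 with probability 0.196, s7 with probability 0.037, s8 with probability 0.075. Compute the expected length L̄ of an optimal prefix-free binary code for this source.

Repeatedly combine the two least-probable nodes; the expected code length is the sum of the merged weights.
merge 37/1000 + 53/1000 → 9/100
merge 61/1000 + 3/40 → 17/125
merge 9/100 + 33/250 → 111/500
merge 17/125 + 49/250 → 83/250
merge 43/200 + 111/500 → 437/1000
merge 231/1000 + 83/250 → 563/1000
merge 437/1000 + 563/1000 → 1
L = 9/100 + 17/125 + 111/500 + 83/250 + 437/1000 + 563/1000 + 1 = 139/50 = 2.78 bits/symbol.

2.78 bits/symbol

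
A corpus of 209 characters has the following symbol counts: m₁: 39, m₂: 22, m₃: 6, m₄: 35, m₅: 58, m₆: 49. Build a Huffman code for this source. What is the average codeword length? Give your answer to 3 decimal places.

2.435 bits/symbol

Probabilities are the counts divided by 209.
Repeatedly combine the two least-probable nodes; the expected code length is the sum of the merged weights.
merge 6/209 + 2/19 → 28/209
merge 28/209 + 35/209 → 63/209
merge 39/209 + 49/209 → 8/19
merge 58/209 + 63/209 → 11/19
merge 8/19 + 11/19 → 1
L = 28/209 + 63/209 + 8/19 + 11/19 + 1 = 509/209 ≈ 2.435 bits/symbol.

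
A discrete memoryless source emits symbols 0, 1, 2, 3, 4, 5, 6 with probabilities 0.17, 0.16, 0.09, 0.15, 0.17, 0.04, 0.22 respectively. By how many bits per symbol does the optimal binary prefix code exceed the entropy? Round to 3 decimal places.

0.058 bits

Entropy H = −Σ p log₂ p ≈ 2.6817 bits.
Huffman merges: 1/25+9/100→13/100; 13/100+3/20→7/25; 4/25+17/100→33/100; 17/100+11/50→39/100; 7/25+33/100→61/100; 39/100+61/100→1. L = 137/50 ≈ 2.7400.
L − H = 2.7400 − 2.6817 = 0.058 bits.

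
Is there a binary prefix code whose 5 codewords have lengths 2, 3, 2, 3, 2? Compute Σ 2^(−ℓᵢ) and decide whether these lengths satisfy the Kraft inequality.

1; yes

With common denominator 2^3 = 8: Σ 2^(−ℓᵢ) = 2/8 + 1/8 + 2/8 + 1/8 + 2/8 = 8/8 = 1.
Kraft's inequality requires Σ ≤ 1; here Σ = 1 ≤ 1, so such a prefix code exists.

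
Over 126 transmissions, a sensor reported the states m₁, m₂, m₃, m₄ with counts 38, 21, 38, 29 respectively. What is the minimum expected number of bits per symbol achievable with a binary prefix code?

2 bits/symbol

Probabilities are the counts divided by 126.
Repeatedly combine the two least-probable nodes; the expected code length is the sum of the merged weights.
merge 1/6 + 29/126 → 25/63
merge 19/63 + 19/63 → 38/63
merge 25/63 + 38/63 → 1
L = 25/63 + 38/63 + 1 = 2 bits/symbol.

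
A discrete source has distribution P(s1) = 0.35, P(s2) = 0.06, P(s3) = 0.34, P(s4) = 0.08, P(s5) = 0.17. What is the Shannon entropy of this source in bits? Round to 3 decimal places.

2.029 bits

H = −Σ pᵢ log₂ pᵢ.
−0.35·log₂(0.35) = 0.5301
−0.06·log₂(0.06) = 0.2435
−0.34·log₂(0.34) = 0.5292
−0.08·log₂(0.08) = 0.2915
−0.17·log₂(0.17) = 0.4346
Sum ≈ 2.0289 → 2.029 bits.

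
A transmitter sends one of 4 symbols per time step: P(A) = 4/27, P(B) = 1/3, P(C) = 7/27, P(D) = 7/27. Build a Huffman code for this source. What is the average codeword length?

2 bits/symbol

Repeatedly combine the two least-probable nodes; the expected code length is the sum of the merged weights.
merge 4/27 + 7/27 → 11/27
merge 7/27 + 1/3 → 16/27
merge 11/27 + 16/27 → 1
L = 11/27 + 16/27 + 1 = 2 bits/symbol.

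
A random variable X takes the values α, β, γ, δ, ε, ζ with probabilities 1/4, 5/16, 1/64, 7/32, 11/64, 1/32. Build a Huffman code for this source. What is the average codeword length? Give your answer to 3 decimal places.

2.266 bits/symbol

Repeatedly combine the two least-probable nodes; the expected code length is the sum of the merged weights.
merge 1/64 + 1/32 → 3/64
merge 3/64 + 11/64 → 7/32
merge 7/32 + 7/32 → 7/16
merge 1/4 + 5/16 → 9/16
merge 7/16 + 9/16 → 1
L = 3/64 + 7/32 + 7/16 + 9/16 + 1 = 145/64 ≈ 2.266 bits/symbol.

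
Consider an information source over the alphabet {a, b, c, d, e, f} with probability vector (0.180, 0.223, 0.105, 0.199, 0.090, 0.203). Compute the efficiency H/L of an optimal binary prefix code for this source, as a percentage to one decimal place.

Entropy H = −Σ p log₂ p ≈ 2.5126 bits.
Huffman merges: 9/100+21/200→39/200; 9/50+39/200→3/8; 199/1000+203/1000→201/500; 223/1000+3/8→299/500; 201/500+299/500→1. L = 257/100 ≈ 2.5700.
Efficiency = H/L = 2.5126/2.5700 = 97.8%.

97.8%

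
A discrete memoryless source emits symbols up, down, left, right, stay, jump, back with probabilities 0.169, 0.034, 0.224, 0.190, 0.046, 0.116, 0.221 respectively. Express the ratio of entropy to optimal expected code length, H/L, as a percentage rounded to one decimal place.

Entropy H = −Σ p log₂ p ≈ 2.5842 bits.
Huffman merges: 17/500+23/500→2/25; 2/25+29/250→49/250; 169/1000+19/100→359/1000; 49/250+221/1000→417/1000; 28/125+359/1000→583/1000; 417/1000+583/1000→1. L = 527/200 ≈ 2.6350.
Efficiency = H/L = 2.5842/2.6350 = 98.1%.

98.1%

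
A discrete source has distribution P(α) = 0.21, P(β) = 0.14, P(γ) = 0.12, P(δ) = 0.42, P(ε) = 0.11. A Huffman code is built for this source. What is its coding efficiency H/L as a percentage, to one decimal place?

97.8%

Entropy H = −Σ p log₂ p ≈ 2.1129 bits.
Huffman merges: 11/100+3/25→23/100; 7/50+21/100→7/20; 23/100+7/20→29/50; 21/50+29/50→1. L = 54/25 ≈ 2.1600.
Efficiency = H/L = 2.1129/2.1600 = 97.8%.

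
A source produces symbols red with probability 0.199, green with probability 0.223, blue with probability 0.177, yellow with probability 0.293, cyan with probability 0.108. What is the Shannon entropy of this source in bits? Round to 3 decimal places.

H = −Σ pᵢ log₂ pᵢ.
−0.199·log₂(0.199) = 0.4635
−0.223·log₂(0.223) = 0.4828
−0.177·log₂(0.177) = 0.4422
−0.293·log₂(0.293) = 0.5189
−0.108·log₂(0.108) = 0.3468
Sum ≈ 2.2541 → 2.254 bits.

2.254 bits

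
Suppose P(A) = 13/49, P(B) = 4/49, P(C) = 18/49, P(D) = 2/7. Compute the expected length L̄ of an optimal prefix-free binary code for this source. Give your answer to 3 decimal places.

Repeatedly combine the two least-probable nodes; the expected code length is the sum of the merged weights.
merge 4/49 + 13/49 → 17/49
merge 2/7 + 17/49 → 31/49
merge 18/49 + 31/49 → 1
L = 17/49 + 31/49 + 1 = 97/49 ≈ 1.980 bits/symbol.

1.980 bits/symbol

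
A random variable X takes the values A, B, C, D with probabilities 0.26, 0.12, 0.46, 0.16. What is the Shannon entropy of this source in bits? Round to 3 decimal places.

H = −Σ pᵢ log₂ pᵢ.
−0.26·log₂(0.26) = 0.5053
−0.12·log₂(0.12) = 0.3671
−0.46·log₂(0.46) = 0.5153
−0.16·log₂(0.16) = 0.4230
Sum ≈ 1.8107 → 1.811 bits.

1.811 bits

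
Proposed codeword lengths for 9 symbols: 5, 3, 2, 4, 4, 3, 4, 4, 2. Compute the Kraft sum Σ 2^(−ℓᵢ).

With common denominator 2^5 = 32: Σ 2^(−ℓᵢ) = 1/32 + 4/32 + 8/32 + 2/32 + 2/32 + 4/32 + 2/32 + 2/32 + 8/32 = 33/32 = 1.03125.

1.03125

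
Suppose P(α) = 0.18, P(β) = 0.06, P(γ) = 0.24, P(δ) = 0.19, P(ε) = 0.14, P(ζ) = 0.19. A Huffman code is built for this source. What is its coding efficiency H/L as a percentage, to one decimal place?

96.9%

Entropy H = −Σ p log₂ p ≈ 2.4905 bits.
Huffman merges: 3/50+7/50→1/5; 9/50+19/100→37/100; 19/100+1/5→39/100; 6/25+37/100→61/100; 39/100+61/100→1. L = 257/100 ≈ 2.5700.
Efficiency = H/L = 2.4905/2.5700 = 96.9%.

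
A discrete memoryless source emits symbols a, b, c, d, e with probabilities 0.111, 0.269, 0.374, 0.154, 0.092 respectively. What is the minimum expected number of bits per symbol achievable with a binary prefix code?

2.186 bits/symbol

Repeatedly combine the two least-probable nodes; the expected code length is the sum of the merged weights.
merge 23/250 + 111/1000 → 203/1000
merge 77/500 + 203/1000 → 357/1000
merge 269/1000 + 357/1000 → 313/500
merge 187/500 + 313/500 → 1
L = 203/1000 + 357/1000 + 313/500 + 1 = 1093/500 = 2.186 bits/symbol.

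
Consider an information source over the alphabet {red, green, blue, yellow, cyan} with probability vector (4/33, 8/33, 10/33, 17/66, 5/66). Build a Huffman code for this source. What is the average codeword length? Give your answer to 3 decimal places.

Repeatedly combine the two least-probable nodes; the expected code length is the sum of the merged weights.
merge 5/66 + 4/33 → 13/66
merge 13/66 + 8/33 → 29/66
merge 17/66 + 10/33 → 37/66
merge 29/66 + 37/66 → 1
L = 13/66 + 29/66 + 37/66 + 1 = 145/66 ≈ 2.197 bits/symbol.

2.197 bits/symbol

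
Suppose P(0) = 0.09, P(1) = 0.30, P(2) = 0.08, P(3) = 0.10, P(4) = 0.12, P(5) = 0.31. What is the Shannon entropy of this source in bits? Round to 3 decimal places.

H = −Σ pᵢ log₂ pᵢ.
−0.09·log₂(0.09) = 0.3127
−0.30·log₂(0.30) = 0.5211
−0.08·log₂(0.08) = 0.2915
−0.10·log₂(0.10) = 0.3322
−0.12·log₂(0.12) = 0.3671
−0.31·log₂(0.31) = 0.5238
Sum ≈ 2.3483 → 2.348 bits.

2.348 bits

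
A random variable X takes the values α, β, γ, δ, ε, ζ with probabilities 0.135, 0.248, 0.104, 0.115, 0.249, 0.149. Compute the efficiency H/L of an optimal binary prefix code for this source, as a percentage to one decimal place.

Entropy H = −Σ p log₂ p ≈ 2.4960 bits.
Huffman merges: 13/125+23/200→219/1000; 27/200+149/1000→71/250; 219/1000+31/125→467/1000; 249/1000+71/250→533/1000; 467/1000+533/1000→1. L = 2503/1000 ≈ 2.5030.
Efficiency = H/L = 2.4960/2.5030 = 99.7%.

99.7%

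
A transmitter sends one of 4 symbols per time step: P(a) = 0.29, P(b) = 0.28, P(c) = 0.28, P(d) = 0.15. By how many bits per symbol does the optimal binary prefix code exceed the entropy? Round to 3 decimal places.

Entropy H = −Σ p log₂ p ≈ 1.9569 bits.
Huffman merges: 3/20+7/25→43/100; 7/25+29/100→57/100; 43/100+57/100→1. L = 2 ≈ 2.0000.
L − H = 2.0000 − 1.9569 = 0.043 bits.

0.043 bits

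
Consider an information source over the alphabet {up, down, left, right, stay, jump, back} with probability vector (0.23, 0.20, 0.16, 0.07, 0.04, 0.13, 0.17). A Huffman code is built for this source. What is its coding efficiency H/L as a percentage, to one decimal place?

Entropy H = −Σ p log₂ p ≈ 2.6466 bits.
Huffman merges: 1/25+7/100→11/100; 11/100+13/100→6/25; 4/25+17/100→33/100; 1/5+23/100→43/100; 6/25+33/100→57/100; 43/100+57/100→1. L = 67/25 ≈ 2.6800.
Efficiency = H/L = 2.6466/2.6800 = 98.8%.

98.8%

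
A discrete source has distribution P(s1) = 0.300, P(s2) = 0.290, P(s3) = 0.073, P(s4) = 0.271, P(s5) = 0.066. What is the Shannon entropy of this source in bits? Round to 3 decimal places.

H = −Σ pᵢ log₂ pᵢ.
−0.300·log₂(0.300) = 0.5211
−0.290·log₂(0.290) = 0.5179
−0.073·log₂(0.073) = 0.2756
−0.271·log₂(0.271) = 0.5105
−0.066·log₂(0.066) = 0.2588
Sum ≈ 2.0839 → 2.084 bits.

2.084 bits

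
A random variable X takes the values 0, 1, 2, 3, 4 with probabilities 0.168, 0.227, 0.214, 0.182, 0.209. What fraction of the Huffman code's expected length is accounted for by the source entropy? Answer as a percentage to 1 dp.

Entropy H = −Σ p log₂ p ≈ 2.3133 bits.
Huffman merges: 21/125+91/500→7/20; 209/1000+107/500→423/1000; 227/1000+7/20→577/1000; 423/1000+577/1000→1. L = 47/20 ≈ 2.3500.
Efficiency = H/L = 2.3133/2.3500 = 98.4%.

98.4%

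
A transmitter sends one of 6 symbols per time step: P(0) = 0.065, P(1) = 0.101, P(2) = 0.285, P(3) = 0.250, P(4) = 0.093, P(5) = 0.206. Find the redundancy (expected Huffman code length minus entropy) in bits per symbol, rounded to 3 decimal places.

0.022 bits

Entropy H = −Σ p log₂ p ≈ 2.3947 bits.
Huffman merges: 13/200+93/1000→79/500; 101/1000+79/500→259/1000; 103/500+1/4→57/125; 259/1000+57/200→68/125; 57/125+68/125→1. L = 2417/1000 ≈ 2.4170.
L − H = 2.4170 − 2.3947 = 0.022 bits.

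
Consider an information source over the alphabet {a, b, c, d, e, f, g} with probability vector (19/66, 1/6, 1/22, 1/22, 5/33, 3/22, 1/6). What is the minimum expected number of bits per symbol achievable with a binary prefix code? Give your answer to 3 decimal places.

Repeatedly combine the two least-probable nodes; the expected code length is the sum of the merged weights.
merge 1/22 + 1/22 → 1/11
merge 1/11 + 3/22 → 5/22
merge 5/33 + 1/6 → 7/22
merge 1/6 + 5/22 → 13/33
merge 19/66 + 7/22 → 20/33
merge 13/33 + 20/33 → 1
L = 1/11 + 5/22 + 7/22 + 13/33 + 20/33 + 1 = 29/11 ≈ 2.636 bits/symbol.

2.636 bits/symbol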